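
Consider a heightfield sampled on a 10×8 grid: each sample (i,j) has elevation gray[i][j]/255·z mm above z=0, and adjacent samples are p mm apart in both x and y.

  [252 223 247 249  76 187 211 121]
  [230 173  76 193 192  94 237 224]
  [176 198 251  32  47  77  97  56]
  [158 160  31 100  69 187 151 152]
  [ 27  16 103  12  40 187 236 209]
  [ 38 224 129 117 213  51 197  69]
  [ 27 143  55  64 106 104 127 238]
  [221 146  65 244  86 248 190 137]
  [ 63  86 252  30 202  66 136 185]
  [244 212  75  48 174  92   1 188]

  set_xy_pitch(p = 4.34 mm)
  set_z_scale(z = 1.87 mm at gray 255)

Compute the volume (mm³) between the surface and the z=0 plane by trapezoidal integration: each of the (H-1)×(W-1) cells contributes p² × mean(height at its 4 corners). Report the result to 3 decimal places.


1166.316

height_mm = gray/255 × 1.87; cell vol = 4.34² × mean(4 corners)
unit = 4.34² × 1.87 / (4×255) = 0.0345319 mm³ per gray-sum
row 0: Σ corner-gray over 7 cells = 5143  → 177.5977
row 1: Σ corner-gray over 7 cells = 4020  → 138.8184
row 2: Σ corner-gray over 7 cells = 3342  → 115.4057
row 3: Σ corner-gray over 7 cells = 3130  → 108.0850
row 4: Σ corner-gray over 7 cells = 3393  → 117.1668
row 5: Σ corner-gray over 7 cells = 3432  → 118.5136
row 6: Σ corner-gray over 7 cells = 3779  → 130.4962
row 7: Σ corner-gray over 7 cells = 4108  → 141.8572
row 8: Σ corner-gray over 7 cells = 3428  → 118.3755
Σ rows: total corner-gray = 33775  → 1166.3160 mm³


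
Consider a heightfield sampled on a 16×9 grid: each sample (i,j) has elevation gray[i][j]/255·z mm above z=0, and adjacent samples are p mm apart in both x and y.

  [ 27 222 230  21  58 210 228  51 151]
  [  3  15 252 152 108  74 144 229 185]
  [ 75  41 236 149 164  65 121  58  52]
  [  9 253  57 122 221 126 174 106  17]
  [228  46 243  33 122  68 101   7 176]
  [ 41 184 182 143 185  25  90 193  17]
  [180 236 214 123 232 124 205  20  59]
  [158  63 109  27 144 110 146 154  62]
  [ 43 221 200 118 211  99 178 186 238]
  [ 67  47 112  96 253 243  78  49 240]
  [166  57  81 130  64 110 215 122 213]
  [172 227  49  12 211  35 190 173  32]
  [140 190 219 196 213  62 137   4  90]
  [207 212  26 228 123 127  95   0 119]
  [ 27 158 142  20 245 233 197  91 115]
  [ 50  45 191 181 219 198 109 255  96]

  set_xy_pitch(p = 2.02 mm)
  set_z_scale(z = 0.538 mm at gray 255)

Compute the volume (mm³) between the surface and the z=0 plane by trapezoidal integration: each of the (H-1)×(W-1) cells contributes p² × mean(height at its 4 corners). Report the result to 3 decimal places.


height_mm = gray/255 × 0.538; cell vol = 2.02² × mean(4 corners)
unit = 2.02² × 0.538 / (4×255) = 0.00215221 mm³ per gray-sum
row 0: Σ corner-gray over 8 cells = 4354  → 9.3707
row 1: Σ corner-gray over 8 cells = 3931  → 8.4603
row 2: Σ corner-gray over 8 cells = 3939  → 8.4776
row 3: Σ corner-gray over 8 cells = 3788  → 8.1526
row 4: Σ corner-gray over 8 cells = 3706  → 7.9761
row 5: Σ corner-gray over 8 cells = 4609  → 9.9195
row 6: Σ corner-gray over 8 cells = 4273  → 9.1964
row 7: Σ corner-gray over 8 cells = 4433  → 9.5408
row 8: Σ corner-gray over 8 cells = 4770  → 10.2660
row 9: Σ corner-gray over 8 cells = 4000  → 8.6088
row 10: Σ corner-gray over 8 cells = 3935  → 8.4690
row 11: Σ corner-gray over 8 cells = 4270  → 9.1899
row 12: Σ corner-gray over 8 cells = 4220  → 9.0823
row 13: Σ corner-gray over 8 cells = 4262  → 9.1727
row 14: Σ corner-gray over 8 cells = 4856  → 10.4511
Σ rows: total corner-gray = 63346  → 136.3340 mm³

136.334


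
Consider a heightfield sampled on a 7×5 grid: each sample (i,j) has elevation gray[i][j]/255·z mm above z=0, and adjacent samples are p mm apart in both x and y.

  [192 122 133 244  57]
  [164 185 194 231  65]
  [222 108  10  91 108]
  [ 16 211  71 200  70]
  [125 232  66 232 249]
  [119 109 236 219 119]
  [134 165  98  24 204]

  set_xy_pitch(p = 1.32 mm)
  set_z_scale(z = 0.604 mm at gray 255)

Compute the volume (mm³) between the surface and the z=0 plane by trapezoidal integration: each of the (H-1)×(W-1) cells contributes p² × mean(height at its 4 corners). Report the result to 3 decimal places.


height_mm = gray/255 × 0.604; cell vol = 1.32² × mean(4 corners)
unit = 1.32² × 0.604 / (4×255) = 0.00103177 mm³ per gray-sum
row 0: Σ corner-gray over 4 cells = 2696  → 2.7817
row 1: Σ corner-gray over 4 cells = 2197  → 2.2668
row 2: Σ corner-gray over 4 cells = 1798  → 1.8551
row 3: Σ corner-gray over 4 cells = 2484  → 2.5629
row 4: Σ corner-gray over 4 cells = 2800  → 2.8890
row 5: Σ corner-gray over 4 cells = 2278  → 2.3504
Σ rows: total corner-gray = 14253  → 14.7059 mm³

14.706


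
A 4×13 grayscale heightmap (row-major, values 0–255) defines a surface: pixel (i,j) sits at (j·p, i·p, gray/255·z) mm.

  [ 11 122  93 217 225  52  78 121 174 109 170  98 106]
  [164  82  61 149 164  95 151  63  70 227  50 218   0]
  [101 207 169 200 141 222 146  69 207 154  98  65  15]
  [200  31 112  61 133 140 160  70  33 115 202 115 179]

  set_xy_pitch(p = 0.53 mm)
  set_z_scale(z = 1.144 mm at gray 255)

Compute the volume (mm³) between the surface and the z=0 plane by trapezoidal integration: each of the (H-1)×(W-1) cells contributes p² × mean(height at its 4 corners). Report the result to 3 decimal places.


5.781

height_mm = gray/255 × 1.144; cell vol = 0.53² × mean(4 corners)
unit = 0.53² × 1.144 / (4×255) = 0.000315049 mm³ per gray-sum
row 0: Σ corner-gray over 12 cells = 5859  → 1.8459
row 1: Σ corner-gray over 12 cells = 6296  → 1.9835
row 2: Σ corner-gray over 12 cells = 6195  → 1.9517
Σ rows: total corner-gray = 18350  → 5.7811 mm³


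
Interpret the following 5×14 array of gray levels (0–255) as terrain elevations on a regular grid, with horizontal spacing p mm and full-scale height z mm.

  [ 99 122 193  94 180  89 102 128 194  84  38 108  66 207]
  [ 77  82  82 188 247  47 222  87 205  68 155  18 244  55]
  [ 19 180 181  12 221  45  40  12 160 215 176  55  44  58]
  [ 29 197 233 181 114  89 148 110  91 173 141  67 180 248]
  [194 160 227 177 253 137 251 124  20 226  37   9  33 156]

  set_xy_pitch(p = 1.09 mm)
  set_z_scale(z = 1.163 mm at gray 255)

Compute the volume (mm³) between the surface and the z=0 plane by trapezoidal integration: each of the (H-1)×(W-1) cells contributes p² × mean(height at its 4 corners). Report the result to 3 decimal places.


35.996

height_mm = gray/255 × 1.163; cell vol = 1.09² × mean(4 corners)
unit = 1.09² × 1.163 / (4×255) = 0.00135467 mm³ per gray-sum
row 0: Σ corner-gray over 13 cells = 6524  → 8.8378
row 1: Σ corner-gray over 13 cells = 6181  → 8.3732
row 2: Σ corner-gray over 13 cells = 6484  → 8.7837
row 3: Σ corner-gray over 13 cells = 7383  → 10.0015
Σ rows: total corner-gray = 26572  → 35.9962 mm³


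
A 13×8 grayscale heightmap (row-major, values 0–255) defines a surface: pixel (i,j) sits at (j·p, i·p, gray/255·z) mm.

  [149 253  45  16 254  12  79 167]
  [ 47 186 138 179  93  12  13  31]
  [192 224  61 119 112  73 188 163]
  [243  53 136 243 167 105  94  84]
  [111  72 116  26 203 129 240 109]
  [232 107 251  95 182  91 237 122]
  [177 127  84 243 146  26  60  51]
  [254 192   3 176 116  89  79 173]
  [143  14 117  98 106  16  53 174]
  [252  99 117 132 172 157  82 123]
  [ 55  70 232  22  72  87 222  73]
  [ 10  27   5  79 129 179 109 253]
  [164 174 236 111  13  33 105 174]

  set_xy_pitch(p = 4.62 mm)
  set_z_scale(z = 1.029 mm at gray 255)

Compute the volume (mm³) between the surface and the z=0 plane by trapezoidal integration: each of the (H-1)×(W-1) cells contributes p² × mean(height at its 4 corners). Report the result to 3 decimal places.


height_mm = gray/255 × 1.029; cell vol = 4.62² × mean(4 corners)
unit = 4.62² × 1.029 / (4×255) = 0.0215327 mm³ per gray-sum
row 0: Σ corner-gray over 7 cells = 2954  → 63.6077
row 1: Σ corner-gray over 7 cells = 3229  → 69.5292
row 2: Σ corner-gray over 7 cells = 3832  → 82.5134
row 3: Σ corner-gray over 7 cells = 3715  → 79.9941
row 4: Σ corner-gray over 7 cells = 4072  → 87.6813
row 5: Σ corner-gray over 7 cells = 3880  → 83.5470
row 6: Σ corner-gray over 7 cells = 3337  → 71.8547
row 7: Σ corner-gray over 7 cells = 2862  → 61.6267
row 8: Σ corner-gray over 7 cells = 3018  → 64.9858
row 9: Σ corner-gray over 7 cells = 3431  → 73.8788
row 10: Σ corner-gray over 7 cells = 2857  → 61.5190
row 11: Σ corner-gray over 7 cells = 3001  → 64.6197
Σ rows: total corner-gray = 40188  → 865.3575 mm³

865.357


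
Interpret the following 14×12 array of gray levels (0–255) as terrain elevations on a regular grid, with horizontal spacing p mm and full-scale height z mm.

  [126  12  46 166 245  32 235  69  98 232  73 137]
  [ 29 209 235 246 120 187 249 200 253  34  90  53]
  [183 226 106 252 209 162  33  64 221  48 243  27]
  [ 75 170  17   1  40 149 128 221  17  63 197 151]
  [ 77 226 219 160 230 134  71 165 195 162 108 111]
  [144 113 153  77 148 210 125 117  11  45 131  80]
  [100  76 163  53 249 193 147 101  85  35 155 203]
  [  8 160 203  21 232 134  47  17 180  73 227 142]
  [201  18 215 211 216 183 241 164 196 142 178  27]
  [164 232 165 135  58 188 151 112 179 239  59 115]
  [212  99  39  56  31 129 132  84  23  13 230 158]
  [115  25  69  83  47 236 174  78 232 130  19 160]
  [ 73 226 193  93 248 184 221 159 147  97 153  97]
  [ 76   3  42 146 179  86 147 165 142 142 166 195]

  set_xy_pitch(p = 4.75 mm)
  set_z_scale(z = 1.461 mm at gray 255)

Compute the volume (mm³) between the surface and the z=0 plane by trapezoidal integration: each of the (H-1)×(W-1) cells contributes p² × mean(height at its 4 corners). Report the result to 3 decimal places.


2504.216

height_mm = gray/255 × 1.461; cell vol = 4.75² × mean(4 corners)
unit = 4.75² × 1.461 / (4×255) = 0.0323175 mm³ per gray-sum
row 0: Σ corner-gray over 11 cells = 6407  → 207.0580
row 1: Σ corner-gray over 11 cells = 7066  → 228.3552
row 2: Σ corner-gray over 11 cells = 5570  → 180.0083
row 3: Σ corner-gray over 11 cells = 5760  → 186.1486
row 4: Σ corner-gray over 11 cells = 6012  → 194.2926
row 5: Σ corner-gray over 11 cells = 5301  → 171.3149
row 6: Σ corner-gray over 11 cells = 5555  → 179.5235
row 7: Σ corner-gray over 11 cells = 6494  → 209.8696
row 8: Σ corner-gray over 11 cells = 7071  → 228.5168
row 9: Σ corner-gray over 11 cells = 5357  → 173.1247
row 10: Σ corner-gray over 11 cells = 4503  → 145.5255
row 11: Σ corner-gray over 11 cells = 6073  → 196.2640
row 12: Σ corner-gray over 11 cells = 6319  → 204.2141
Σ rows: total corner-gray = 77488  → 2504.2156 mm³


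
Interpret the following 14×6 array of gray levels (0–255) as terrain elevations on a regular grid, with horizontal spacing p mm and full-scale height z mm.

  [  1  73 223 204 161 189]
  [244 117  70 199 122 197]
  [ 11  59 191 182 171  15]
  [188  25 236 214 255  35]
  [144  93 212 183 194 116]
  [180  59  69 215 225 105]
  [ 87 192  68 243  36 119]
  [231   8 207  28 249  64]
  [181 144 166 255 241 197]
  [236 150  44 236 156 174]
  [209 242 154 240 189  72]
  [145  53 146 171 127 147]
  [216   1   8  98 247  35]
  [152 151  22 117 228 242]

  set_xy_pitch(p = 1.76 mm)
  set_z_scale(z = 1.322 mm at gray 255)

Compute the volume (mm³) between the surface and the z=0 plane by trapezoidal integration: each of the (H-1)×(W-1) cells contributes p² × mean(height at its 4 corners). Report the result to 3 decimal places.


height_mm = gray/255 × 1.322; cell vol = 1.76² × mean(4 corners)
unit = 1.76² × 1.322 / (4×255) = 0.00401473 mm³ per gray-sum
row 0: Σ corner-gray over 5 cells = 2969  → 11.9197
row 1: Σ corner-gray over 5 cells = 2689  → 10.7956
row 2: Σ corner-gray over 5 cells = 2915  → 11.7029
row 3: Σ corner-gray over 5 cells = 3307  → 13.2767
row 4: Σ corner-gray over 5 cells = 3045  → 12.2249
row 5: Σ corner-gray over 5 cells = 2705  → 10.8599
row 6: Σ corner-gray over 5 cells = 2563  → 10.2898
row 7: Σ corner-gray over 5 cells = 3269  → 13.1242
row 8: Σ corner-gray over 5 cells = 3572  → 14.3406
row 9: Σ corner-gray over 5 cells = 3513  → 14.1038
row 10: Σ corner-gray over 5 cells = 3217  → 12.9154
row 11: Σ corner-gray over 5 cells = 2245  → 9.0131
row 12: Σ corner-gray over 5 cells = 2389  → 9.5912
Σ rows: total corner-gray = 38398  → 154.1577 mm³

154.158


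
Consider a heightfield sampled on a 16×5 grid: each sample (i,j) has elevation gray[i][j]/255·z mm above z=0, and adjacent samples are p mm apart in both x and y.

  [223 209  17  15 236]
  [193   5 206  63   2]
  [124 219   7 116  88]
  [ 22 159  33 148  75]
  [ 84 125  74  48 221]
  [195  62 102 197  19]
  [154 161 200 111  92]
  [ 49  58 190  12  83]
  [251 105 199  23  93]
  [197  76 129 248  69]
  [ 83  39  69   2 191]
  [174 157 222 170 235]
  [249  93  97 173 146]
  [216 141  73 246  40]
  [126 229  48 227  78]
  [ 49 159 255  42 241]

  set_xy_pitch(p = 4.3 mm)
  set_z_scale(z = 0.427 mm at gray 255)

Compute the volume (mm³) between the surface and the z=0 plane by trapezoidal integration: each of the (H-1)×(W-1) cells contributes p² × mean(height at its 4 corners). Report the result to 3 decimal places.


228.257

height_mm = gray/255 × 0.427; cell vol = 4.3² × mean(4 corners)
unit = 4.3² × 0.427 / (4×255) = 0.00774042 mm³ per gray-sum
row 0: Σ corner-gray over 4 cells = 1684  → 13.0349
row 1: Σ corner-gray over 4 cells = 1639  → 12.6866
row 2: Σ corner-gray over 4 cells = 1673  → 12.9497
row 3: Σ corner-gray over 4 cells = 1576  → 12.1989
row 4: Σ corner-gray over 4 cells = 1735  → 13.4296
row 5: Σ corner-gray over 4 cells = 2126  → 16.4561
row 6: Σ corner-gray over 4 cells = 1842  → 14.2579
row 7: Σ corner-gray over 4 cells = 1650  → 12.7717
row 8: Σ corner-gray over 4 cells = 2170  → 16.7967
row 9: Σ corner-gray over 4 cells = 1666  → 12.8955
row 10: Σ corner-gray over 4 cells = 2001  → 15.4886
row 11: Σ corner-gray over 4 cells = 2628  → 20.3418
row 12: Σ corner-gray over 4 cells = 2297  → 17.7797
row 13: Σ corner-gray over 4 cells = 2388  → 18.4841
row 14: Σ corner-gray over 4 cells = 2414  → 18.6854
Σ rows: total corner-gray = 29489  → 228.2573 mm³


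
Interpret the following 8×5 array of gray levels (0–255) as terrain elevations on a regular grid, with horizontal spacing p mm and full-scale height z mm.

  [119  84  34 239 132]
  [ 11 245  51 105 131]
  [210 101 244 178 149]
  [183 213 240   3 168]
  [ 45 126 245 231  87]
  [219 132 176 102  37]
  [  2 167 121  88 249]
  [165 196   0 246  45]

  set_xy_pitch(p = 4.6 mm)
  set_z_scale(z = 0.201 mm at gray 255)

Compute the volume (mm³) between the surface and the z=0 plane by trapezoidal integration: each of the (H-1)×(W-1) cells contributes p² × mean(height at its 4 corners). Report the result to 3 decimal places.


67.187

height_mm = gray/255 × 0.201; cell vol = 4.6² × mean(4 corners)
unit = 4.6² × 0.201 / (4×255) = 0.00416976 mm³ per gray-sum
row 0: Σ corner-gray over 4 cells = 1909  → 7.9601
row 1: Σ corner-gray over 4 cells = 2349  → 9.7948
row 2: Σ corner-gray over 4 cells = 2668  → 11.1249
row 3: Σ corner-gray over 4 cells = 2599  → 10.8372
row 4: Σ corner-gray over 4 cells = 2412  → 10.0575
row 5: Σ corner-gray over 4 cells = 2079  → 8.6689
row 6: Σ corner-gray over 4 cells = 2097  → 8.7440
Σ rows: total corner-gray = 16113  → 67.1874 mm³


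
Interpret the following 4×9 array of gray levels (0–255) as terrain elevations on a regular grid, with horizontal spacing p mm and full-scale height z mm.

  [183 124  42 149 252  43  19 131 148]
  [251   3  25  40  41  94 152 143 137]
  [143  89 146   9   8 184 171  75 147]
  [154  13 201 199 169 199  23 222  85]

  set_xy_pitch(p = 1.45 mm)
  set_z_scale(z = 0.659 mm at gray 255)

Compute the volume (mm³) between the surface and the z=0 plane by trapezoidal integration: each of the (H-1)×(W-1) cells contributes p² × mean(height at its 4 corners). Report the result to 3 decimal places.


height_mm = gray/255 × 0.659; cell vol = 1.45² × mean(4 corners)
unit = 1.45² × 0.659 / (4×255) = 0.00135838 mm³ per gray-sum
row 0: Σ corner-gray over 8 cells = 3235  → 4.3944
row 1: Σ corner-gray over 8 cells = 3038  → 4.1268
row 2: Σ corner-gray over 8 cells = 3945  → 5.3588
Σ rows: total corner-gray = 10218  → 13.8799 mm³

13.880


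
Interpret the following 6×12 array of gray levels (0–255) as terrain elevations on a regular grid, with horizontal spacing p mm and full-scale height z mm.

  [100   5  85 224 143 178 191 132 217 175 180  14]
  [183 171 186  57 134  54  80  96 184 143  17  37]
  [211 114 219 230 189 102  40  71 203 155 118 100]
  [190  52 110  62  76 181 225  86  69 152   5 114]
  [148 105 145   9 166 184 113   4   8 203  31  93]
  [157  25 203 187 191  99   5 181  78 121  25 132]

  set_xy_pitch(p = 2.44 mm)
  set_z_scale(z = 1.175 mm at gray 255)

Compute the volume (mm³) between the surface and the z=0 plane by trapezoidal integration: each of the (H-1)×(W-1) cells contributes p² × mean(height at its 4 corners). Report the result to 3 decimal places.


178.597

height_mm = gray/255 × 1.175; cell vol = 2.44² × mean(4 corners)
unit = 2.44² × 1.175 / (4×255) = 0.00685831 mm³ per gray-sum
row 0: Σ corner-gray over 11 cells = 5638  → 38.6672
row 1: Σ corner-gray over 11 cells = 5657  → 38.7975
row 2: Σ corner-gray over 11 cells = 5533  → 37.9470
row 3: Σ corner-gray over 11 cells = 4517  → 30.9790
row 4: Σ corner-gray over 11 cells = 4696  → 32.2066
Σ rows: total corner-gray = 26041  → 178.5973 mm³


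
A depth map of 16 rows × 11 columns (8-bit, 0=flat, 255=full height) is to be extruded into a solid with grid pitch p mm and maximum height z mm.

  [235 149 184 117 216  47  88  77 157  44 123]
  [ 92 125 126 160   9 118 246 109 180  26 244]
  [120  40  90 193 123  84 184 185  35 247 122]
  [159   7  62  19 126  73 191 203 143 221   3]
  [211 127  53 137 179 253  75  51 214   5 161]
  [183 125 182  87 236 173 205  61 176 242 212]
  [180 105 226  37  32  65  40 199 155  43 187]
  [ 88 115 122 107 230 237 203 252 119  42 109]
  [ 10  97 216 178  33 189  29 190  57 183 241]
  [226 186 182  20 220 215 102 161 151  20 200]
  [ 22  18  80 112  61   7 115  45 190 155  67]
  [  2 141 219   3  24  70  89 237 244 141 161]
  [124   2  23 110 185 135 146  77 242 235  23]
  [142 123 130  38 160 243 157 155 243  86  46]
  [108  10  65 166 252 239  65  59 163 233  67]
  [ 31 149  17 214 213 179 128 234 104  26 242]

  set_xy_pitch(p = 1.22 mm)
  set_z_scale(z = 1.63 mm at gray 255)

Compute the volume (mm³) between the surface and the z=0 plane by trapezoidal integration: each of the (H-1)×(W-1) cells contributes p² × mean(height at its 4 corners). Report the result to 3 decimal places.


184.966

height_mm = gray/255 × 1.63; cell vol = 1.22² × mean(4 corners)
unit = 1.22² × 1.63 / (4×255) = 0.00237852 mm³ per gray-sum
row 0: Σ corner-gray over 10 cells = 5050  → 12.0115
row 1: Σ corner-gray over 10 cells = 5138  → 12.2208
row 2: Σ corner-gray over 10 cells = 4856  → 11.5501
row 3: Σ corner-gray over 10 cells = 4812  → 11.4454
row 4: Σ corner-gray over 10 cells = 5929  → 14.1023
row 5: Σ corner-gray over 10 cells = 5540  → 13.1770
row 6: Σ corner-gray over 10 cells = 5222  → 12.4206
row 7: Σ corner-gray over 10 cells = 5646  → 13.4291
row 8: Σ corner-gray over 10 cells = 5535  → 13.1651
row 9: Σ corner-gray over 10 cells = 4595  → 10.9293
row 10: Σ corner-gray over 10 cells = 4154  → 9.8804
row 11: Σ corner-gray over 10 cells = 4956  → 11.7880
row 12: Σ corner-gray over 10 cells = 5315  → 12.6418
row 13: Σ corner-gray over 10 cells = 5537  → 13.1699
row 14: Σ corner-gray over 10 cells = 5480  → 13.0343
Σ rows: total corner-gray = 77765  → 184.9657 mm³


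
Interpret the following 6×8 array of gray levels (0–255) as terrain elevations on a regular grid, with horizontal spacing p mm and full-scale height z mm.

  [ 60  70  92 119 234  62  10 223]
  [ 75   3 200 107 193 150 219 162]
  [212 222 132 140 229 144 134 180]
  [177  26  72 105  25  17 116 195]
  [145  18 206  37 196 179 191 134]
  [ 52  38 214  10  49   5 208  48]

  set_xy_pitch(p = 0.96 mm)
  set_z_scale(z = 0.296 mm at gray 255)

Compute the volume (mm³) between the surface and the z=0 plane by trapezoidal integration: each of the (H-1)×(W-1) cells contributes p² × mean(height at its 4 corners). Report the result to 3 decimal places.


height_mm = gray/255 × 0.296; cell vol = 0.96² × mean(4 corners)
unit = 0.96² × 0.296 / (4×255) = 0.000267445 mm³ per gray-sum
row 0: Σ corner-gray over 7 cells = 3438  → 0.9195
row 1: Σ corner-gray over 7 cells = 4375  → 1.1701
row 2: Σ corner-gray over 7 cells = 3488  → 0.9328
row 3: Σ corner-gray over 7 cells = 3027  → 0.8096
row 4: Σ corner-gray over 7 cells = 3081  → 0.8240
Σ rows: total corner-gray = 17409  → 4.6559 mm³

4.656


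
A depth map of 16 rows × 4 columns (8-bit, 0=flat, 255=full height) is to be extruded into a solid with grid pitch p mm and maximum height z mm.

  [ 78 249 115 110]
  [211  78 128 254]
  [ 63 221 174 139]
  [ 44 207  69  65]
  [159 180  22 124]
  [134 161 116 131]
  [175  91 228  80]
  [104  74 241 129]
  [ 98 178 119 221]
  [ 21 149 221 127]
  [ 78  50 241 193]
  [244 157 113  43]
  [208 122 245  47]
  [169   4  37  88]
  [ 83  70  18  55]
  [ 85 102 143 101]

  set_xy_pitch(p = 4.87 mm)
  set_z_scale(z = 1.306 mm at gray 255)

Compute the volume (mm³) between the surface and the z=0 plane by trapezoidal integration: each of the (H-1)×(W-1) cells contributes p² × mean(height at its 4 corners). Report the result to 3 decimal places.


711.254

height_mm = gray/255 × 1.306; cell vol = 4.87² × mean(4 corners)
unit = 4.87² × 1.306 / (4×255) = 0.0303669 mm³ per gray-sum
row 0: Σ corner-gray over 3 cells = 1793  → 54.4479
row 1: Σ corner-gray over 3 cells = 1869  → 56.7558
row 2: Σ corner-gray over 3 cells = 1653  → 50.1965
row 3: Σ corner-gray over 3 cells = 1348  → 40.9346
row 4: Σ corner-gray over 3 cells = 1506  → 45.7326
row 5: Σ corner-gray over 3 cells = 1712  → 51.9882
row 6: Σ corner-gray over 3 cells = 1756  → 53.3243
row 7: Σ corner-gray over 3 cells = 1776  → 53.9317
row 8: Σ corner-gray over 3 cells = 1801  → 54.6908
row 9: Σ corner-gray over 3 cells = 1741  → 52.8688
row 10: Σ corner-gray over 3 cells = 1680  → 51.0164
row 11: Σ corner-gray over 3 cells = 1816  → 55.1463
row 12: Σ corner-gray over 3 cells = 1328  → 40.3273
row 13: Σ corner-gray over 3 cells = 653  → 19.8296
row 14: Σ corner-gray over 3 cells = 990  → 30.0633
Σ rows: total corner-gray = 23422  → 711.2543 mm³


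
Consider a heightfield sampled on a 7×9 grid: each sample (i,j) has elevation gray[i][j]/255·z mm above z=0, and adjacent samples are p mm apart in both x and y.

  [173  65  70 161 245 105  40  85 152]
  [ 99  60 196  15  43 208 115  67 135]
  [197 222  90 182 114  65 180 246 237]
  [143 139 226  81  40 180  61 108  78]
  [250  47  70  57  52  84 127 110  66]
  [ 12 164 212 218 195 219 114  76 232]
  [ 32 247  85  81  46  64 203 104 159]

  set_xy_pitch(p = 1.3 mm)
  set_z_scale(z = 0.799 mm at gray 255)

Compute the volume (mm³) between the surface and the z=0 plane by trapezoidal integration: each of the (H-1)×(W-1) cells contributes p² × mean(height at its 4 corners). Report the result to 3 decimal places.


height_mm = gray/255 × 0.799; cell vol = 1.3² × mean(4 corners)
unit = 1.3² × 0.799 / (4×255) = 0.00132383 mm³ per gray-sum
row 0: Σ corner-gray over 8 cells = 3509  → 4.6453
row 1: Σ corner-gray over 8 cells = 4274  → 5.6581
row 2: Σ corner-gray over 8 cells = 4523  → 5.9877
row 3: Σ corner-gray over 8 cells = 3301  → 4.3700
row 4: Σ corner-gray over 8 cells = 4050  → 5.3615
row 5: Σ corner-gray over 8 cells = 4491  → 5.9453
Σ rows: total corner-gray = 24148  → 31.9679 mm³

31.968


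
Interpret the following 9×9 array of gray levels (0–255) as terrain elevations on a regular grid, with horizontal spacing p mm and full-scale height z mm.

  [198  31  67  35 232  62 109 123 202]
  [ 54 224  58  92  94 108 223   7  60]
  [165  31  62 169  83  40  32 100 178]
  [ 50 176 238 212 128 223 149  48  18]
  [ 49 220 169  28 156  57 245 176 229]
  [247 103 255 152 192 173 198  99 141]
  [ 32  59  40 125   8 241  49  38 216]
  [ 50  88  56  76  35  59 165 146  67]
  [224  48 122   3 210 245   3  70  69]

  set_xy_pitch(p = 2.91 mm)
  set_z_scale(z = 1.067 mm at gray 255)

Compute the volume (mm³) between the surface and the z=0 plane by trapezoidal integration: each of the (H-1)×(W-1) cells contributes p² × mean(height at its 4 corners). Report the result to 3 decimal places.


267.033

height_mm = gray/255 × 1.067; cell vol = 2.91² × mean(4 corners)
unit = 2.91² × 1.067 / (4×255) = 0.0088583 mm³ per gray-sum
row 0: Σ corner-gray over 8 cells = 3444  → 30.5080
row 1: Σ corner-gray over 8 cells = 3103  → 27.4873
row 2: Σ corner-gray over 8 cells = 3793  → 33.5995
row 3: Σ corner-gray over 8 cells = 4796  → 42.4844
row 4: Σ corner-gray over 8 cells = 5112  → 45.2836
row 5: Σ corner-gray over 8 cells = 4100  → 36.3190
row 6: Σ corner-gray over 8 cells = 2735  → 24.2274
row 7: Σ corner-gray over 8 cells = 3062  → 27.1241
Σ rows: total corner-gray = 30145  → 267.0334 mm³


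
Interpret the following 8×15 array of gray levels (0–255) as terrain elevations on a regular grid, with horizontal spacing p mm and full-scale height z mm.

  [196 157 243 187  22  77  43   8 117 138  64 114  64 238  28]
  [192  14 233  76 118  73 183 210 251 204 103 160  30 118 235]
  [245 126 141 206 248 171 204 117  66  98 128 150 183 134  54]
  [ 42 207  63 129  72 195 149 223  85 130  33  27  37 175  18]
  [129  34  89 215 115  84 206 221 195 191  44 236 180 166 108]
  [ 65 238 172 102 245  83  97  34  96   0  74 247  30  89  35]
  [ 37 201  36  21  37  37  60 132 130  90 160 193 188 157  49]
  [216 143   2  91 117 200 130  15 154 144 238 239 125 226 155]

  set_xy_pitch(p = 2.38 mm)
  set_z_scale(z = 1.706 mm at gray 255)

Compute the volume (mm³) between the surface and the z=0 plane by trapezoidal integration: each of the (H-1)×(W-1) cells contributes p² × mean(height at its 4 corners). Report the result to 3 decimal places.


height_mm = gray/255 × 1.706; cell vol = 2.38² × mean(4 corners)
unit = 2.38² × 1.706 / (4×255) = 0.00947399 mm³ per gray-sum
row 0: Σ corner-gray over 14 cells = 7141  → 67.6537
row 1: Σ corner-gray over 14 cells = 8216  → 77.8383
row 2: Σ corner-gray over 14 cells = 7353  → 69.6622
row 3: Σ corner-gray over 14 cells = 7299  → 69.1506
row 4: Σ corner-gray over 14 cells = 7303  → 69.1885
row 5: Σ corner-gray over 14 cells = 6084  → 57.6397
row 6: Σ corner-gray over 14 cells = 6989  → 66.2137
Σ rows: total corner-gray = 50385  → 477.3468 mm³

477.347


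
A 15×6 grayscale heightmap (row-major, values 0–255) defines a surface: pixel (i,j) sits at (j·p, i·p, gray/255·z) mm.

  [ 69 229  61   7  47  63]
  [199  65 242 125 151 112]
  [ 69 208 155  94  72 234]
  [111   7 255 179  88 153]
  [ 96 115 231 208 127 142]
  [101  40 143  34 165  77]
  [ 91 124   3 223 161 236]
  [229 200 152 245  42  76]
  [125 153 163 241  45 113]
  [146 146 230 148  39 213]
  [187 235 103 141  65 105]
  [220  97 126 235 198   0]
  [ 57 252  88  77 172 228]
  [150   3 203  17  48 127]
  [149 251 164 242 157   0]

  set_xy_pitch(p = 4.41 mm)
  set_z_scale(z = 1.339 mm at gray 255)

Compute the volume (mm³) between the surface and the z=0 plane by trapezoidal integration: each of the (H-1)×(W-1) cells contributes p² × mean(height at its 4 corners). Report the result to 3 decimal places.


972.887

height_mm = gray/255 × 1.339; cell vol = 4.41² × mean(4 corners)
unit = 4.41² × 1.339 / (4×255) = 0.0255304 mm³ per gray-sum
row 0: Σ corner-gray over 5 cells = 2297  → 58.6433
row 1: Σ corner-gray over 5 cells = 2838  → 72.4553
row 2: Σ corner-gray over 5 cells = 2683  → 68.4981
row 3: Σ corner-gray over 5 cells = 2922  → 74.5998
row 4: Σ corner-gray over 5 cells = 2542  → 64.8983
row 5: Σ corner-gray over 5 cells = 2291  → 58.4901
row 6: Σ corner-gray over 5 cells = 2932  → 74.8551
row 7: Σ corner-gray over 5 cells = 3025  → 77.2295
row 8: Σ corner-gray over 5 cells = 2927  → 74.7275
row 9: Σ corner-gray over 5 cells = 2865  → 73.1446
row 10: Σ corner-gray over 5 cells = 2912  → 74.3445
row 11: Σ corner-gray over 5 cells = 2995  → 76.4635
row 12: Σ corner-gray over 5 cells = 2282  → 58.2604
row 13: Σ corner-gray over 5 cells = 2596  → 66.2769
Σ rows: total corner-gray = 38107  → 972.8869 mm³


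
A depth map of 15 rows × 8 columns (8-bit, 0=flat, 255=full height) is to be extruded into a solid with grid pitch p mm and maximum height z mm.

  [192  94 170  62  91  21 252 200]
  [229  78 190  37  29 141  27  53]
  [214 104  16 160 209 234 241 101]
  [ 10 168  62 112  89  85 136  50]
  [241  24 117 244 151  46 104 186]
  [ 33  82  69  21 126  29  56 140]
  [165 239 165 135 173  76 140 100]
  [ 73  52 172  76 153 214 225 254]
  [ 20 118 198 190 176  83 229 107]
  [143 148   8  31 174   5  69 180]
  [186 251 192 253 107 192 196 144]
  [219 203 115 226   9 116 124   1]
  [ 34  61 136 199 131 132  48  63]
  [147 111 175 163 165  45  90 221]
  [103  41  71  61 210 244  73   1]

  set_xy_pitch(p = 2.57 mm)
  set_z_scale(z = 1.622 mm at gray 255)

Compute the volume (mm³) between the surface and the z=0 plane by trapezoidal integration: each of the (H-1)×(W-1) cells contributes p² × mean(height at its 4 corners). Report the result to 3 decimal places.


518.936

height_mm = gray/255 × 1.622; cell vol = 2.57² × mean(4 corners)
unit = 2.57² × 1.622 / (4×255) = 0.0105031 mm³ per gray-sum
row 0: Σ corner-gray over 7 cells = 3058  → 32.1184
row 1: Σ corner-gray over 7 cells = 3529  → 37.0654
row 2: Σ corner-gray over 7 cells = 3607  → 37.8846
row 3: Σ corner-gray over 7 cells = 3163  → 33.2213
row 4: Σ corner-gray over 7 cells = 2738  → 28.7574
row 5: Σ corner-gray over 7 cells = 3060  → 32.1394
row 6: Σ corner-gray over 7 cells = 4232  → 44.4491
row 7: Σ corner-gray over 7 cells = 4226  → 44.3860
row 8: Σ corner-gray over 7 cells = 3308  → 34.7442
row 9: Σ corner-gray over 7 cells = 3905  → 41.0146
row 10: Σ corner-gray over 7 cells = 4518  → 47.4529
row 11: Σ corner-gray over 7 cells = 3317  → 34.8387
row 12: Σ corner-gray over 7 cells = 3377  → 35.4689
row 13: Σ corner-gray over 7 cells = 3370  → 35.3954
Σ rows: total corner-gray = 49408  → 518.9365 mm³


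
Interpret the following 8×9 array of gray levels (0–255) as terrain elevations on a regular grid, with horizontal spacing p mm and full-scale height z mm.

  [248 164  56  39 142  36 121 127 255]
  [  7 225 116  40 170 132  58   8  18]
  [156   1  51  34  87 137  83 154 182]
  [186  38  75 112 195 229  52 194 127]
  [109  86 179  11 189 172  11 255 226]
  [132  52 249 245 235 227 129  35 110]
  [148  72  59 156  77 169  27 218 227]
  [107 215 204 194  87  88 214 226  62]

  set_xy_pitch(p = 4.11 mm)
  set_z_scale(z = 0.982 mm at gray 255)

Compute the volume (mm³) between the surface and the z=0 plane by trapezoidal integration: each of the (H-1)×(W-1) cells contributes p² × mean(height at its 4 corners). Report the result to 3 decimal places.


height_mm = gray/255 × 0.982; cell vol = 4.11² × mean(4 corners)
unit = 4.11² × 0.982 / (4×255) = 0.0162628 mm³ per gray-sum
row 0: Σ corner-gray over 8 cells = 3396  → 55.2284
row 1: Σ corner-gray over 8 cells = 2955  → 48.0565
row 2: Σ corner-gray over 8 cells = 3535  → 57.4890
row 3: Σ corner-gray over 8 cells = 4244  → 69.0193
row 4: Σ corner-gray over 8 cells = 4727  → 76.8742
row 5: Σ corner-gray over 8 cells = 4517  → 73.4590
row 6: Σ corner-gray over 8 cells = 4556  → 74.0933
Σ rows: total corner-gray = 27930  → 454.2196 mm³

454.220


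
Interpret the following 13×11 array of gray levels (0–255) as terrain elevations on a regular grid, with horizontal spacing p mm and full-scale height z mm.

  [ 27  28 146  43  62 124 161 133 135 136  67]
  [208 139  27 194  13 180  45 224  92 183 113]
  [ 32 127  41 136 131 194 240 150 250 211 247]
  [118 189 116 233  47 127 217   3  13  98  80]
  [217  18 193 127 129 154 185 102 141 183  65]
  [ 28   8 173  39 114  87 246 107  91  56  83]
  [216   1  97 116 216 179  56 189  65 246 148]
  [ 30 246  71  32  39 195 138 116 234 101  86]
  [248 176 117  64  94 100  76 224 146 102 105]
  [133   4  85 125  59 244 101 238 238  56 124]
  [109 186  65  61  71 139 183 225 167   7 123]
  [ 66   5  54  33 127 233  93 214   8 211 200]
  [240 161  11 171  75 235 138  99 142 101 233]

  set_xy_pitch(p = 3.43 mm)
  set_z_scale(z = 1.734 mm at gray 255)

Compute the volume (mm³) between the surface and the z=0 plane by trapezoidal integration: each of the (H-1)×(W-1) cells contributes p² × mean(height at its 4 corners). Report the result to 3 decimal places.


1201.840

height_mm = gray/255 × 1.734; cell vol = 3.43² × mean(4 corners)
unit = 3.43² × 1.734 / (4×255) = 0.0200003 mm³ per gray-sum
row 0: Σ corner-gray over 10 cells = 4545  → 90.9015
row 1: Σ corner-gray over 10 cells = 5754  → 115.0819
row 2: Σ corner-gray over 10 cells = 5523  → 110.4618
row 3: Σ corner-gray over 10 cells = 5030  → 100.6017
row 4: Σ corner-gray over 10 cells = 4699  → 93.9816
row 5: Σ corner-gray over 10 cells = 4647  → 92.9415
row 6: Σ corner-gray over 10 cells = 5154  → 103.0817
row 7: Σ corner-gray over 10 cells = 5011  → 100.2217
row 8: Σ corner-gray over 10 cells = 5108  → 102.1617
row 9: Σ corner-gray over 10 cells = 4997  → 99.9416
row 10: Σ corner-gray over 10 cells = 4662  → 93.2415
row 11: Σ corner-gray over 10 cells = 4961  → 99.2216
Σ rows: total corner-gray = 60091  → 1201.8398 mm³


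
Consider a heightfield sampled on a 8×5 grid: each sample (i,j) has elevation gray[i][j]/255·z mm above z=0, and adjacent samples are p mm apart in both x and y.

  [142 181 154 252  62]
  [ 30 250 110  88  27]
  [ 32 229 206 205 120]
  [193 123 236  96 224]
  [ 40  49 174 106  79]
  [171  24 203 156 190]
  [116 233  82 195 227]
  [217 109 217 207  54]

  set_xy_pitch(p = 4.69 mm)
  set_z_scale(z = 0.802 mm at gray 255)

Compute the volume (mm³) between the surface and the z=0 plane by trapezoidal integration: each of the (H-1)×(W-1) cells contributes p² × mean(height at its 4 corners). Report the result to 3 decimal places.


height_mm = gray/255 × 0.802; cell vol = 4.69² × mean(4 corners)
unit = 4.69² × 0.802 / (4×255) = 0.017295 mm³ per gray-sum
row 0: Σ corner-gray over 4 cells = 2331  → 40.3146
row 1: Σ corner-gray over 4 cells = 2385  → 41.2485
row 2: Σ corner-gray over 4 cells = 2759  → 47.7168
row 3: Σ corner-gray over 4 cells = 2104  → 36.3886
row 4: Σ corner-gray over 4 cells = 1904  → 32.9296
row 5: Σ corner-gray over 4 cells = 2490  → 43.0645
row 6: Σ corner-gray over 4 cells = 2700  → 46.6964
Σ rows: total corner-gray = 16673  → 288.3591 mm³

288.359


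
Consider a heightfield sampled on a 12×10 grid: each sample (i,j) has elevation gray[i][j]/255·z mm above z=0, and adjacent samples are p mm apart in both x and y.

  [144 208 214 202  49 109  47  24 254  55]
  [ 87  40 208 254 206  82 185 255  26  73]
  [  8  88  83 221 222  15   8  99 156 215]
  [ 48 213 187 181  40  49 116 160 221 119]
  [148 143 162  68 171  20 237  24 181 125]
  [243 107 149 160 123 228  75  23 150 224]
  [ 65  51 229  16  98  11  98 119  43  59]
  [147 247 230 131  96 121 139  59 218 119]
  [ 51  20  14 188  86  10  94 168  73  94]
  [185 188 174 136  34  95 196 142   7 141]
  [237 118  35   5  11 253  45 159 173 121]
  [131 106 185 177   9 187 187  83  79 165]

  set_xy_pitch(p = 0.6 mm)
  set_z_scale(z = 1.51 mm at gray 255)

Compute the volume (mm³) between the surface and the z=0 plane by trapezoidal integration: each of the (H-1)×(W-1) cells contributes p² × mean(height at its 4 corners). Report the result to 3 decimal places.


25.803

height_mm = gray/255 × 1.51; cell vol = 0.6² × mean(4 corners)
unit = 0.6² × 1.51 / (4×255) = 0.000532941 mm³ per gray-sum
row 0: Σ corner-gray over 9 cells = 5085  → 2.7100
row 1: Σ corner-gray over 9 cells = 4679  → 2.4936
row 2: Σ corner-gray over 9 cells = 4508  → 2.4025
row 3: Σ corner-gray over 9 cells = 4786  → 2.5507
row 4: Σ corner-gray over 9 cells = 4782  → 2.5485
row 5: Σ corner-gray over 9 cells = 3951  → 2.1057
row 6: Σ corner-gray over 9 cells = 4202  → 2.2394
row 7: Σ corner-gray over 9 cells = 4199  → 2.2378
row 8: Σ corner-gray over 9 cells = 3721  → 1.9831
row 9: Σ corner-gray over 9 cells = 4226  → 2.2522
row 10: Σ corner-gray over 9 cells = 4278  → 2.2799
Σ rows: total corner-gray = 48417  → 25.8034 mm³


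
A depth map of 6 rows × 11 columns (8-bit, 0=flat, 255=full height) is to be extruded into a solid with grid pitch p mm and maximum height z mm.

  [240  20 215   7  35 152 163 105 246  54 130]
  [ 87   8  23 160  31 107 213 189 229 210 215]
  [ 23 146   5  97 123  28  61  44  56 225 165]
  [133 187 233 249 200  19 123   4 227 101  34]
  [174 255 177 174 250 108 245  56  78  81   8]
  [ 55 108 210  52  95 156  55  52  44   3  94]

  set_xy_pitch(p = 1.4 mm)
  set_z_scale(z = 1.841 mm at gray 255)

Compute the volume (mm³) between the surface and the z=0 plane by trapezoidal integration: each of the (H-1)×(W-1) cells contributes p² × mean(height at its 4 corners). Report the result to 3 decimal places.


height_mm = gray/255 × 1.841; cell vol = 1.4² × mean(4 corners)
unit = 1.4² × 1.841 / (4×255) = 0.00353761 mm³ per gray-sum
row 0: Σ corner-gray over 10 cells = 5006  → 17.7093
row 1: Σ corner-gray over 10 cells = 4400  → 15.5655
row 2: Σ corner-gray over 10 cells = 4611  → 16.3119
row 3: Σ corner-gray over 10 cells = 5883  → 20.8117
row 4: Σ corner-gray over 10 cells = 4729  → 16.7293
Σ rows: total corner-gray = 24629  → 87.1277 mm³

87.128


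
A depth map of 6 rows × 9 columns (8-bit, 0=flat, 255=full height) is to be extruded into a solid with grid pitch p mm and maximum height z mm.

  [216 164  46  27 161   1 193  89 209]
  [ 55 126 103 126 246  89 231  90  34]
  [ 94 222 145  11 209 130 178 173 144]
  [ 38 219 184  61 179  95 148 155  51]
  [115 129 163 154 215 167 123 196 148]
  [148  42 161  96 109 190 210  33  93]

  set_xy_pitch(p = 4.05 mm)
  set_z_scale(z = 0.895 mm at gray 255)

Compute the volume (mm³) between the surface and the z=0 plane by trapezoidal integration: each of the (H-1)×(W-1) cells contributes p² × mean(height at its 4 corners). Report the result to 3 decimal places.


318.590

height_mm = gray/255 × 0.895; cell vol = 4.05² × mean(4 corners)
unit = 4.05² × 0.895 / (4×255) = 0.0143924 mm³ per gray-sum
row 0: Σ corner-gray over 8 cells = 3898  → 56.1015
row 1: Σ corner-gray over 8 cells = 4485  → 64.5499
row 2: Σ corner-gray over 8 cells = 4545  → 65.4134
row 3: Σ corner-gray over 8 cells = 4728  → 68.0472
row 4: Σ corner-gray over 8 cells = 4480  → 64.4779
Σ rows: total corner-gray = 22136  → 318.5899 mm³


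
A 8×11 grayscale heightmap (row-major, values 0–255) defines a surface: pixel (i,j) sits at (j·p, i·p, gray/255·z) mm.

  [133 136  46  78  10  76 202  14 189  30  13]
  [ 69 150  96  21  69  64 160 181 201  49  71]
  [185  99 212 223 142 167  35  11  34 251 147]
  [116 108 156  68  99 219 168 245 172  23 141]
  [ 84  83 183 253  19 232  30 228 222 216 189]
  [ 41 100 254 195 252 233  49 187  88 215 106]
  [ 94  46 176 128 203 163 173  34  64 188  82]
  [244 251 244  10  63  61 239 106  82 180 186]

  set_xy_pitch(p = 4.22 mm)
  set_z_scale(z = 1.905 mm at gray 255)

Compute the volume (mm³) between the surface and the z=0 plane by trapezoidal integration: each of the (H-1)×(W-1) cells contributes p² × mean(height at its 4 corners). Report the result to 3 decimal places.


1257.487

height_mm = gray/255 × 1.905; cell vol = 4.22² × mean(4 corners)
unit = 4.22² × 1.905 / (4×255) = 0.0332598 mm³ per gray-sum
row 0: Σ corner-gray over 10 cells = 3830  → 127.3851
row 1: Σ corner-gray over 10 cells = 4802  → 159.7136
row 2: Σ corner-gray over 10 cells = 5453  → 181.3657
row 3: Σ corner-gray over 10 cells = 5978  → 198.8271
row 4: Σ corner-gray over 10 cells = 6498  → 216.1222
row 5: Σ corner-gray over 10 cells = 5819  → 193.5388
row 6: Σ corner-gray over 10 cells = 5428  → 180.5342
Σ rows: total corner-gray = 37808  → 1257.4867 mm³
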